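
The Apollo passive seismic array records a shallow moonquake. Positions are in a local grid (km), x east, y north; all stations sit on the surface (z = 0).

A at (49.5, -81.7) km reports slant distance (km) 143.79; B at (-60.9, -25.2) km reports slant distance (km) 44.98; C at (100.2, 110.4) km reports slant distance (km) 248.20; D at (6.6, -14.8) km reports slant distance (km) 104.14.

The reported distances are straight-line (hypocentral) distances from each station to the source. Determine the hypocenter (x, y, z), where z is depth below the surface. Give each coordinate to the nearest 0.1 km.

Each station gives a sphere (x−x_i)² + (y−y_i)² + z² = d_i² (stations at z=0).
Subtracting the A sphere from B and C: z² cancels, leaving linear equations in x and y:
-220.8 x + 113.0 y = 13871.07
101.4 x + 384.2 y = -27824.62
Solving: x ≈ -88.000, y ≈ -49.197 km (keep extra digits for the depth step; rounded: -88.0, -49.2).
Then from the A sphere: z² = 143.79² − (x − 49.5)² − (y + 81.7)² with x = -88.000, y = -49.197, so z ≈ 26.700 ≈ 26.7 km.
Check against D (with the unrounded solution): distance 104.14 ≈ 104.14 km. ✓

(-88.0, -49.2, 26.7)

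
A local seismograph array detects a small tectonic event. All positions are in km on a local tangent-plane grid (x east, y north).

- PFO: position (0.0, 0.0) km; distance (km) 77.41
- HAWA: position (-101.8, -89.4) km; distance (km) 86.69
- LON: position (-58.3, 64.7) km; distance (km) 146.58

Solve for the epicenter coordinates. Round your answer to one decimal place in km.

-16.2 km east, -75.7 km north

Circle about each station: x² + y² = 77.41²; (x + 101.8)² + (y + 89.4)² = 86.69²; (x + 58.3)² + (y − 64.7)² = 146.58².
Subtracting the PFO equation from the HAWA and LON equations removes the quadratic terms:
-203.6 x − 178.8 y = 16832.75
-116.6 x + 129.4 y = -7908.41
Solving the 2×2 system: x ≈ -16.2, y ≈ -75.7 km.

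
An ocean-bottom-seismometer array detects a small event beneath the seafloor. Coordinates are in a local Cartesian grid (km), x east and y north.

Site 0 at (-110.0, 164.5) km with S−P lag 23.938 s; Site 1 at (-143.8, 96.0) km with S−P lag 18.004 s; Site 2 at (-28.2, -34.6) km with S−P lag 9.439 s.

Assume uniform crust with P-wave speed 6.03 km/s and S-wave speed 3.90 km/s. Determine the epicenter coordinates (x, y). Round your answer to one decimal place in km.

(-109.5, -99.8)

Distance from S−P lag: d = Δt · v_P v_S / (v_P − v_S) = Δt · (6.03·3.90)/(6.03−3.90) ≈ 11.0408·Δt.
So d_Site 0 = 264.30, d_Site 1 = 198.78, d_Site 2 = 104.21 km.
Circle about each station: (x + 110.0)² + (y − 164.5)² = 264.30²; (x + 143.8)² + (y − 96.0)² = 198.78²; (x + 28.2)² + (y + 34.6)² = 104.21².
Subtracting pairs of circle equations eliminates x²+y² and gives linear equations (the radical axes):
-67.6 x − 137.0 y = 21075.19
163.6 x − 398.2 y = 21826.92
Solving the 2×2 system: x ≈ -109.5, y ≈ -99.8 km.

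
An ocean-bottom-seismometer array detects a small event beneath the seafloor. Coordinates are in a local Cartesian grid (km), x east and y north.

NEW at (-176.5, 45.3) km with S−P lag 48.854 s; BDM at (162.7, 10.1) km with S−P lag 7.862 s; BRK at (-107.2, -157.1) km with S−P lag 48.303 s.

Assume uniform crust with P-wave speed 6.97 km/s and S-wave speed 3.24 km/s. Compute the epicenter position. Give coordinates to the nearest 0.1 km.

(118.8, 28.5)

Distance from S−P lag: d = Δt · v_P v_S / (v_P − v_S) = Δt · (6.97·3.24)/(6.97−3.24) ≈ 6.0544·Δt.
So d_NEW = 295.78, d_BDM = 47.60, d_BRK = 292.44 km.
Circle about each station: (x + 176.5)² + (y − 45.3)² = 295.78²; (x − 162.7)² + (y − 10.1)² = 47.60²; (x + 107.2)² + (y + 157.1)² = 292.44².
Subtracting pairs of circle equations eliminates x²+y² and gives linear equations (the radical axes):
678.4 x − 70.4 y = 78589.01
138.6 x − 404.8 y = 4932.56
Solving the 2×2 system: x ≈ 118.8, y ≈ 28.5 km.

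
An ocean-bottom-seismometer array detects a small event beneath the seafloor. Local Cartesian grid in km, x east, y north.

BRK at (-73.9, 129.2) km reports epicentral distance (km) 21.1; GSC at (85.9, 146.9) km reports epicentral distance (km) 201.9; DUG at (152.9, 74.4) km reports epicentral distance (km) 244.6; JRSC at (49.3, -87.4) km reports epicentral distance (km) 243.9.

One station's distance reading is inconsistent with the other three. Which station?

GSC

Solve using three stations at a time. Using BRK, DUG, JRSC (subtract circle equations pairwise → linear system) gives (x, y) ≈ (-88.5, 113.8).
Distances from that point to each station vs reported:
  BRK: calculated 21.2 vs reported 21.1 → residual 0.1 km
  GSC: calculated 177.5 vs reported 201.9 → residual 24.4 km
  DUG: calculated 244.6 vs reported 244.6 → residual 0.0 km
  JRSC: calculated 243.9 vs reported 243.9 → residual 0.0 km
BRK, DUG, JRSC are mutually consistent (residuals ≈ 0); GSC is off by 24.4 km.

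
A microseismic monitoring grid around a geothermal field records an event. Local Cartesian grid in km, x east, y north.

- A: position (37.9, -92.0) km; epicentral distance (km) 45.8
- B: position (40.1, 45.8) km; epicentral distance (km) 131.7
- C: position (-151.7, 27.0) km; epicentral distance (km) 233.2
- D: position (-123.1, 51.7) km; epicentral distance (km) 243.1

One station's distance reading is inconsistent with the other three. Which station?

Solve using three stations at a time. Using A, B, D (subtract circle equations pairwise → linear system) gives (x, y) ≈ (81.8, -79.1).
Distances from that point to each station vs reported:
  A: calculated 45.8 vs reported 45.8 → residual 0.0 km
  B: calculated 131.7 vs reported 131.7 → residual 0.0 km
  C: calculated 256.5 vs reported 233.2 → residual 23.3 km
  D: calculated 243.1 vs reported 243.1 → residual 0.0 km
A, B, D are mutually consistent (residuals ≈ 0); C is off by 23.3 km.

C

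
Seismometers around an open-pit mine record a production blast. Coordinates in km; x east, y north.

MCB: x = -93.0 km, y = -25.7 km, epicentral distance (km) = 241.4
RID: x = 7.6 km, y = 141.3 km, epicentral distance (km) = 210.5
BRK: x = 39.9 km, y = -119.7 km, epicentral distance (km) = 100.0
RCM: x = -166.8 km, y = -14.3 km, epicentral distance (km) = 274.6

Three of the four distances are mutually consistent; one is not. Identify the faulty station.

MCB

Solve using three stations at a time. Using RID, BRK, RCM (subtract circle equations pairwise → linear system) gives (x, y) ≈ (106.1, -44.7).
Distances from that point to each station vs reported:
  MCB: calculated 200.0 vs reported 241.4 → residual 41.4 km
  RID: calculated 210.5 vs reported 210.5 → residual 0.0 km
  BRK: calculated 100.0 vs reported 100.0 → residual 0.0 km
  RCM: calculated 274.6 vs reported 274.6 → residual 0.0 km
RID, BRK, RCM are mutually consistent (residuals ≈ 0); MCB is off by 41.4 km.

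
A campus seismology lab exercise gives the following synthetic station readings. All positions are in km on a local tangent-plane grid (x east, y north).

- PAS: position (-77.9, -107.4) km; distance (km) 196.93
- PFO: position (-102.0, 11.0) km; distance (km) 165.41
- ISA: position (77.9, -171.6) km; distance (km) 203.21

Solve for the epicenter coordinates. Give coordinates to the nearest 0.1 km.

Circle about each station: (x + 77.9)² + (y + 107.4)² = 196.93²; (x + 102.0)² + (y − 11.0)² = 165.41²; (x − 77.9)² + (y + 171.6)² = 203.21².
Subtracting the PAS equation from the PFO and ISA equations removes the quadratic terms:
-48.2 x + 236.8 y = 4342.79
311.6 x − 128.4 y = 15398.92
Solving the 2×2 system: x ≈ 62.2, y ≈ 31.0 km.
Check against PAS (with the unrounded x, y): √((x + 77.9)²+(y + 107.4)²) = 196.93 ≈ 196.93 km. ✓

x ≈ 62.2 km, y ≈ 31.0 km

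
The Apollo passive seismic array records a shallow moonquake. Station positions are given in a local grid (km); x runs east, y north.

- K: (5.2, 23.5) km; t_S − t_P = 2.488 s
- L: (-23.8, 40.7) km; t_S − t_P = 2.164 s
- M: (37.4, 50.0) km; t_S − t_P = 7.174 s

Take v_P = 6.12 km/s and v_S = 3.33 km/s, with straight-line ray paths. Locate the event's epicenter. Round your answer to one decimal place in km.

Distance from S−P lag: d = Δt · v_P v_S / (v_P − v_S) = Δt · (6.12·3.33)/(6.12−3.33) ≈ 7.3045·Δt.
So d_K = 18.17, d_L = 15.81, d_M = 52.40 km.
Circle about each station: (x − 5.2)² + (y − 23.5)² = 18.17²; (x + 23.8)² + (y − 40.7)² = 15.81²; (x − 37.4)² + (y − 50.0)² = 52.40².
Subtracting the K equation from the L and M equations removes the quadratic terms:
-58.0 x + 34.4 y = 1723.83
64.4 x + 53.0 y = 903.86
Solving the 2×2 system: x ≈ -11.4, y ≈ 30.9 km.

x ≈ -11.4 km, y ≈ 30.9 km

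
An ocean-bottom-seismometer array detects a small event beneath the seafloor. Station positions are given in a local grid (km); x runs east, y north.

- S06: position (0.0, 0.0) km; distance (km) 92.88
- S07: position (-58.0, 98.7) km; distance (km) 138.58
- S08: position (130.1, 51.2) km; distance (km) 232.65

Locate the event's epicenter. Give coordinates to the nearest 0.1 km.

Circle about each station: x² + y² = 92.88²; (x + 58.0)² + (y − 98.7)² = 138.58²; (x − 130.1)² + (y − 51.2)² = 232.65².
Subtracting pairs of circle equations eliminates x²+y² and gives linear equations (the radical axes):
-116.0 x + 197.4 y = 2527.97
260.2 x + 102.4 y = -25951.88
Solving the 2×2 system: x ≈ -85.1, y ≈ -37.2 km.
Check against S06 (with the unrounded x, y): √(x²+y²) = 92.87 ≈ 92.88 km. ✓

-85.1 km east, -37.2 km north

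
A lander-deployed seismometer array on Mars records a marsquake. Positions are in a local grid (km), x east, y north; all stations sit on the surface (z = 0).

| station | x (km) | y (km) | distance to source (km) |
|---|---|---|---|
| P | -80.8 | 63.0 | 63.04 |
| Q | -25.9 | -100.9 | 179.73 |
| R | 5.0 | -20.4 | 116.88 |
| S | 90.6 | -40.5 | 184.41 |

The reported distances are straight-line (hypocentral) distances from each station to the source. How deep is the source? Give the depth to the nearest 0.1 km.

Each station gives a sphere (x−x_i)² + (y−y_i)² + z² = d_i² (stations at z=0).
Subtracting the P sphere from Q and R: z² cancels, leaving linear equations in x and y:
109.8 x − 327.8 y = -27974.85
171.6 x − 166.8 y = -19743.37
Solving: x ≈ -47.598, y ≈ 69.398 km (keep extra digits for the depth step; rounded: -47.6, 69.4).
Then from the P sphere: z² = 63.04² − (x + 80.8)² − (y − 63.0)² with x = -47.598, y = 69.398, so z ≈ 53.205 ≈ 53.2 km.

z ≈ 53.2 km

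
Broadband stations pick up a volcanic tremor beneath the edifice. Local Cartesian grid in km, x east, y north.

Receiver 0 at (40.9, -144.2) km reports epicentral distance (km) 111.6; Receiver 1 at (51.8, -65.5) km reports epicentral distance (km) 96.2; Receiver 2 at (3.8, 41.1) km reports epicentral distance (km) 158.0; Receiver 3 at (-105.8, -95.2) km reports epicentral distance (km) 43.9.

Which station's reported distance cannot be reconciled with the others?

Receiver 1

Solve using three stations at a time. Using Receiver 0, Receiver 2, Receiver 3 (subtract circle equations pairwise → linear system) gives (x, y) ≈ (-62.5, -102.3).
Distances from that point to each station vs reported:
  Receiver 0: calculated 111.6 vs reported 111.6 → residual 0.0 km
  Receiver 1: calculated 120.1 vs reported 96.2 → residual 23.9 km
  Receiver 2: calculated 158.0 vs reported 158.0 → residual 0.0 km
  Receiver 3: calculated 43.9 vs reported 43.9 → residual 0.0 km
Receiver 0, Receiver 2, Receiver 3 are mutually consistent (residuals ≈ 0); Receiver 1 is off by 23.9 km.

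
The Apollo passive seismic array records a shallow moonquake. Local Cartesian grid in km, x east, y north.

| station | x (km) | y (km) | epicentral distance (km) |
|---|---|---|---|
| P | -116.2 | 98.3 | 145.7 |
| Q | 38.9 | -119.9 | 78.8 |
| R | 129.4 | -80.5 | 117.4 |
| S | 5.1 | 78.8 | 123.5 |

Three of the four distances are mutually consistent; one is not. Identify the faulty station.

P

Solve using three stations at a time. Using Q, R, S (subtract circle equations pairwise → linear system) gives (x, y) ≈ (17.8, -44.0).
Distances from that point to each station vs reported:
  P: calculated 195.5 vs reported 145.7 → residual 49.8 km
  Q: calculated 78.8 vs reported 78.8 → residual 0.0 km
  R: calculated 117.4 vs reported 117.4 → residual 0.0 km
  S: calculated 123.5 vs reported 123.5 → residual 0.0 km
Q, R, S are mutually consistent (residuals ≈ 0); P is off by 49.8 km.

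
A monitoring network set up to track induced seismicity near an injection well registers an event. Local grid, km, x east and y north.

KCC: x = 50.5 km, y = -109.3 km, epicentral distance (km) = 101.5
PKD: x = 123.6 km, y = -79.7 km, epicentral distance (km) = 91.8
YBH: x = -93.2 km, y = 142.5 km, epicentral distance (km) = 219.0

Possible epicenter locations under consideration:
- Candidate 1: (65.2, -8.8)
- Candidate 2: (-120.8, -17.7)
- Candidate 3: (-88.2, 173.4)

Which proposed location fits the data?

For each candidate, compare |candidate − station| to the reported distance:
Candidate 1: residuals KCC 0.1, PKD 0.1, YBH 0.0 → max 0.1 km
Candidate 2: residuals KCC 92.8, PKD 160.3, YBH 56.4 → max 160.3 km
Candidate 3: residuals KCC 213.4, PKD 238.2, YBH 187.7 → max 238.2 km
Only Candidate 1 has all residuals ≈ 0.

Candidate 1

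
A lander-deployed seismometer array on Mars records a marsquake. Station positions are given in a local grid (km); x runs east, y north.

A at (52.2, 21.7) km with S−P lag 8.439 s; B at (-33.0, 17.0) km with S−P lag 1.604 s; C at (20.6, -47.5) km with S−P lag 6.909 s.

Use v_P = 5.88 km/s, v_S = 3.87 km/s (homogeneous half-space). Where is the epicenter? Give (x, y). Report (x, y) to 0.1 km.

x ≈ -41.0 km, y ≈ 0.7 km

Distance from S−P lag: d = Δt · v_P v_S / (v_P − v_S) = Δt · (5.88·3.87)/(5.88−3.87) ≈ 11.3212·Δt.
So d_A = 95.54, d_B = 18.16, d_C = 78.22 km.
Circle about each station: (x − 52.2)² + (y − 21.7)² = 95.54²; (x + 33.0)² + (y − 17.0)² = 18.16²; (x − 20.6)² + (y + 47.5)² = 78.22².
Subtracting the A equation from the B and C equations removes the quadratic terms:
-170.4 x − 9.4 y = 6980.38
-63.2 x − 138.4 y = 2494.40
Solving the 2×2 system: x ≈ -41.0, y ≈ 0.7 km.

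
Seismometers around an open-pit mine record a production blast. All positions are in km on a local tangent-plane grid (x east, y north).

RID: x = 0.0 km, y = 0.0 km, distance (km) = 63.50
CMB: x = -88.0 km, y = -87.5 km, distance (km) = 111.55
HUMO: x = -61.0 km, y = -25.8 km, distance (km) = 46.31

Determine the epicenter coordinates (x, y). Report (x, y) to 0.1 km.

Circle about each station: x² + y² = 63.50²; (x + 88.0)² + (y + 87.5)² = 111.55²; (x + 61.0)² + (y + 25.8)² = 46.31².
Subtracting the RID equation from the CMB and HUMO equations removes the quadratic terms:
-176.0 x − 175.0 y = 6989.10
-122.0 x − 51.6 y = 6274.27
Solving the 2×2 system: x ≈ -60.1, y ≈ 20.5 km.

-60.1 km east, 20.5 km north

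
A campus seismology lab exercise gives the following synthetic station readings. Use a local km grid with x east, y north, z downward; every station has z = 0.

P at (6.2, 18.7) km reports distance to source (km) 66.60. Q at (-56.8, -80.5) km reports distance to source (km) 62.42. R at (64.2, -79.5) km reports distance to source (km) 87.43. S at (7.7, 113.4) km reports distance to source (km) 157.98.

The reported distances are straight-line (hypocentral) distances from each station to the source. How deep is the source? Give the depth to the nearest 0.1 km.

Each station gives a sphere (x−x_i)² + (y−y_i)² + z² = d_i² (stations at z=0).
Subtracting the P sphere from Q and R: z² cancels, leaving linear equations in x and y:
-126.0 x − 198.4 y = 9857.66
116.0 x − 196.4 y = 6845.32
Solving: x ≈ -12.101, y ≈ -42.001 km (keep extra digits for the depth step; rounded: -12.1, -42.0).
Then from the P sphere: z² = 66.60² − (x − 6.2)² − (y − 18.7)² with x = -12.101, y = -42.001, so z ≈ 20.397 ≈ 20.4 km.

depth ≈ 20.4 km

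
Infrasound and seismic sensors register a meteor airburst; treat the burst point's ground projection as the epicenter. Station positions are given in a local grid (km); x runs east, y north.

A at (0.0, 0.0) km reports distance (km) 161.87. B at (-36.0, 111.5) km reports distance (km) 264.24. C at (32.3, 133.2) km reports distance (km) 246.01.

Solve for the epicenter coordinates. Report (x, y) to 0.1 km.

134.0 km east, -90.8 km north

Circle about each station: x² + y² = 161.87²; (x + 36.0)² + (y − 111.5)² = 264.24²; (x − 32.3)² + (y − 133.2)² = 246.01².
Subtracting the A equation from the B and C equations removes the quadratic terms:
-72.0 x + 223.0 y = -29892.63
64.6 x + 266.4 y = -15533.49
Solving the 2×2 system: x ≈ 134.0, y ≈ -90.8 km.
Check against A (with the unrounded x, y): √(x²+y²) = 161.83 ≈ 161.87 km. ✓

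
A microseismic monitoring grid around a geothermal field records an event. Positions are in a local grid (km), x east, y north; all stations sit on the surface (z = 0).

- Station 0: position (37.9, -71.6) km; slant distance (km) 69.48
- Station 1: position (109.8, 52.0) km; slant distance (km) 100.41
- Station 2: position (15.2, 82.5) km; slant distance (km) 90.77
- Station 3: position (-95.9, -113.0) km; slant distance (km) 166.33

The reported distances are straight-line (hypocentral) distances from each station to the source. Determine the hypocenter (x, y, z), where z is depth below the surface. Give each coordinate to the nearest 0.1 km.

Each station gives a sphere (x−x_i)² + (y−y_i)² + z² = d_i² (stations at z=0).
Subtracting the Station 0 sphere from Station 1 and Station 2: z² cancels, leaving linear equations in x and y:
143.8 x + 247.2 y = 2942.37
-45.4 x + 308.2 y = -2937.40
Solving: x ≈ 29.401, y ≈ -5.200 km (keep extra digits for the depth step; rounded: 29.4, -5.2).
Then from the Station 0 sphere: z² = 69.48² − (x − 37.9)² − (y + 71.6)² with x = 29.401, y = -5.200, so z ≈ 18.609 ≈ 18.6 km.
Check against Station 3 (with the unrounded solution): distance 166.34 ≈ 166.33 km. ✓

(29.4, -5.2, 18.6)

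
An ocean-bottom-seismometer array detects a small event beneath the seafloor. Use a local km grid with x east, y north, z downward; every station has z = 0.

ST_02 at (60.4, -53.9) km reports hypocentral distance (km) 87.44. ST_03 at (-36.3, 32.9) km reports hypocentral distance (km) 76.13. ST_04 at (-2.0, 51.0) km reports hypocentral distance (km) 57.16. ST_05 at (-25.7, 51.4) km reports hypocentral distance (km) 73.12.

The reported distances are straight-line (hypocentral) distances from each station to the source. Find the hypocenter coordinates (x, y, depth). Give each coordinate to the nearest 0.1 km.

Each station gives a sphere (x−x_i)² + (y−y_i)² + z² = d_i² (stations at z=0).
Subtracting the ST_02 sphere from ST_03 and ST_04: z² cancels, leaving linear equations in x and y:
-193.4 x + 173.6 y = -2303.29
-124.8 x + 209.8 y = 430.12
Solving: x ≈ 29.503, y ≈ 19.600 km (keep extra digits for the depth step; rounded: 29.5, 19.6).
Then from the ST_02 sphere: z² = 87.44² − (x − 60.4)² − (y + 53.9)² with x = 29.503, y = 19.600, so z ≈ 35.901 ≈ 35.9 km.
Check against ST_05 (with the unrounded solution): distance 73.13 ≈ 73.12 km. ✓

x ≈ 29.5 km, y ≈ 19.6 km, depth ≈ 35.9 km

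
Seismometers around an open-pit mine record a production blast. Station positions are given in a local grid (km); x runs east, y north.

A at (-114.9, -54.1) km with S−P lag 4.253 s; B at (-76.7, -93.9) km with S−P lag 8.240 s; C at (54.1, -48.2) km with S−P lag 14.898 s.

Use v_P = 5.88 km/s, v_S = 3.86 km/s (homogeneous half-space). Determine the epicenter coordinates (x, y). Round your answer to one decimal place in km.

-108.1 km east, -6.8 km north

Distance from S−P lag: d = Δt · v_P v_S / (v_P − v_S) = Δt · (5.88·3.86)/(5.88−3.86) ≈ 11.2360·Δt.
So d_A = 47.79, d_B = 92.58, d_C = 167.39 km.
Circle about each station: (x + 114.9)² + (y + 54.1)² = 47.79²; (x + 76.7)² + (y + 93.9)² = 92.58²; (x − 54.1)² + (y + 48.2)² = 167.39².
Subtracting the A equation from the B and C equations removes the quadratic terms:
76.4 x − 79.6 y = -7715.89
338.0 x + 11.8 y = -36614.30
Solving the 2×2 system: x ≈ -108.1, y ≈ -6.8 km.
Check against A (with the unrounded x, y): √((x + 114.9)²+(y + 54.1)²) = 47.78 ≈ 47.79 km. ✓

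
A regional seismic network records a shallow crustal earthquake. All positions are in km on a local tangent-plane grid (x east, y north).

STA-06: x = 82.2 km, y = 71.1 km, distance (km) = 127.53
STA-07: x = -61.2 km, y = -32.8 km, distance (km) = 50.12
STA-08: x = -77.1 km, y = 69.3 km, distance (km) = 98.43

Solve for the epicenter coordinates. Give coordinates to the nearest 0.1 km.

Circle about each station: (x − 82.2)² + (y − 71.1)² = 127.53²; (x + 61.2)² + (y + 32.8)² = 50.12²; (x + 77.1)² + (y − 69.3)² = 98.43².
Subtracting the STA-06 equation from the STA-07 and STA-08 equations removes the quadratic terms:
-286.8 x − 207.8 y = 6761.12
-318.6 x − 3.6 y = 5510.29
Solving the 2×2 system: x ≈ -17.2, y ≈ -8.8 km.

(-17.2, -8.8)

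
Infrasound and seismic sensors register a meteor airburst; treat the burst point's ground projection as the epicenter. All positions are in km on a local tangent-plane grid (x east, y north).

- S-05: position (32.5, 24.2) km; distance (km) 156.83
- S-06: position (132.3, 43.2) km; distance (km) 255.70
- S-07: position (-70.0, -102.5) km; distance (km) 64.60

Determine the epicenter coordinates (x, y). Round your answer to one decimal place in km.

Circle about each station: (x − 32.5)² + (y − 24.2)² = 156.83²; (x − 132.3)² + (y − 43.2)² = 255.70²; (x + 70.0)² + (y + 102.5)² = 64.60².
Subtracting the S-05 equation from the S-06 and S-07 equations removes the quadratic terms:
199.6 x + 38.0 y = -23059.20
-205.0 x − 253.4 y = 34186.85
Solving the 2×2 system: x ≈ -106.2, y ≈ -49.0 km.
Check against S-05 (with the unrounded x, y): √((x − 32.5)²+(y − 24.2)²) = 156.83 ≈ 156.83 km. ✓

x ≈ -106.2 km, y ≈ -49.0 km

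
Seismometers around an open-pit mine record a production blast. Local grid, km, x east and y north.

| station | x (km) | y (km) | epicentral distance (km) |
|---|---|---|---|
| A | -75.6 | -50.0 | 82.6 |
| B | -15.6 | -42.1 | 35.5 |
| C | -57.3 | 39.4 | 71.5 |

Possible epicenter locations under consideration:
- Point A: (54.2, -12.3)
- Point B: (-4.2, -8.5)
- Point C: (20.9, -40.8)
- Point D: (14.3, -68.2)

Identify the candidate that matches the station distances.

Point B

For each candidate, compare |candidate − station| to the reported distance:
Point A: residuals A 52.6, B 40.4, C 51.4 → max 52.6 km
Point B: residuals A 0.0, B 0.0, C 0.0 → max 0.0 km
Point C: residuals A 14.3, B 1.0, C 40.5 → max 40.5 km
Point D: residuals A 9.1, B 4.2, C 57.7 → max 57.7 km
Only Point B has all residuals ≈ 0.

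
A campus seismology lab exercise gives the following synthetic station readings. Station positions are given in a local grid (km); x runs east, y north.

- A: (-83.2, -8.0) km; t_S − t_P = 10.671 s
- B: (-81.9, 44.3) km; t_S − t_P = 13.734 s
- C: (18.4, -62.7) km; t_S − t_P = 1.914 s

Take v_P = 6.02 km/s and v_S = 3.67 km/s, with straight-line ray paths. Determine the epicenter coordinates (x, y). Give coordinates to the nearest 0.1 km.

x ≈ 9.1 km, y ≈ -47.3 km

Distance from S−P lag: d = Δt · v_P v_S / (v_P − v_S) = Δt · (6.02·3.67)/(6.02−3.67) ≈ 9.4014·Δt.
So d_A = 100.32, d_B = 129.12, d_C = 17.99 km.
Circle about each station: (x + 83.2)² + (y + 8.0)² = 100.32²; (x + 81.9)² + (y − 44.3)² = 129.12²; (x − 18.4)² + (y + 62.7)² = 17.99².
Subtracting the A equation from the B and C equations removes the quadratic terms:
2.6 x + 104.6 y = -4924.01
203.2 x − 109.4 y = 7024.07
Solving the 2×2 system: x ≈ 9.1, y ≈ -47.3 km.
Check against A (with the unrounded x, y): √((x + 83.2)²+(y + 8.0)²) = 100.32 ≈ 100.32 km. ✓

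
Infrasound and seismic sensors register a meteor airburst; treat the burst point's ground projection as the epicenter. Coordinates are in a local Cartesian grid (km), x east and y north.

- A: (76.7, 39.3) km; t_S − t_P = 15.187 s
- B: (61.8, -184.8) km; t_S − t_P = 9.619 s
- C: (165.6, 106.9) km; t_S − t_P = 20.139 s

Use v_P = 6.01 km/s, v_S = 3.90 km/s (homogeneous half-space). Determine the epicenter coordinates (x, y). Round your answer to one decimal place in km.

143.3 km east, -115.7 km north

Distance from S−P lag: d = Δt · v_P v_S / (v_P − v_S) = Δt · (6.01·3.90)/(6.01−3.90) ≈ 11.1085·Δt.
So d_A = 168.71, d_B = 106.85, d_C = 223.71 km.
Circle about each station: (x − 76.7)² + (y − 39.3)² = 168.71²; (x − 61.8)² + (y + 184.8)² = 106.85²; (x − 165.6)² + (y − 106.9)² = 223.71².
Subtracting the A equation from the B and C equations removes the quadratic terms:
-29.8 x − 448.2 y = 47589.04
177.8 x + 135.2 y = 9840.49
Solving the 2×2 system: x ≈ 143.3, y ≈ -115.7 km.
Check against A (with the unrounded x, y): √((x − 76.7)²+(y − 39.3)²) = 168.72 ≈ 168.71 km. ✓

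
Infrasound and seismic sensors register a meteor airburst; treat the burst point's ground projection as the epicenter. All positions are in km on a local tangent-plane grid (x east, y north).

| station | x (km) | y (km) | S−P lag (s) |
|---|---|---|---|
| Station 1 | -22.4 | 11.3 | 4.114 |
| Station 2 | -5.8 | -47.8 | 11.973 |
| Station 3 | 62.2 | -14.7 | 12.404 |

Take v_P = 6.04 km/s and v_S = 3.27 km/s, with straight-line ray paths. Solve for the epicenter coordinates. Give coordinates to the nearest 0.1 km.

x ≈ -9.2 km, y ≈ 37.5 km

Distance from S−P lag: d = Δt · v_P v_S / (v_P − v_S) = Δt · (6.04·3.27)/(6.04−3.27) ≈ 7.1303·Δt.
So d_Station 1 = 29.33, d_Station 2 = 85.37, d_Station 3 = 88.44 km.
Circle about each station: (x + 22.4)² + (y − 11.3)² = 29.33²; (x + 5.8)² + (y + 47.8)² = 85.37²; (x − 62.2)² + (y + 14.7)² = 88.44².
Subtracting pairs of circle equations eliminates x²+y² and gives linear equations (the radical axes):
33.2 x − 118.2 y = -4738.76
169.2 x − 52.0 y = -3505.90
Solving the 2×2 system: x ≈ -9.2, y ≈ 37.5 km.
Check against Station 1 (with the unrounded x, y): √((x + 22.4)²+(y − 11.3)²) = 29.35 ≈ 29.33 km. ✓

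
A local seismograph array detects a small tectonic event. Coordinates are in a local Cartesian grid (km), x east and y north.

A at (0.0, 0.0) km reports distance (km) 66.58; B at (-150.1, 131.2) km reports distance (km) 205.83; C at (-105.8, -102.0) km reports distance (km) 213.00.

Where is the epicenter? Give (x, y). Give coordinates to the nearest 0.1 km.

x ≈ 40.3 km, y ≈ 53.0 km

Circle about each station: x² + y² = 66.58²; (x + 150.1)² + (y − 131.2)² = 205.83²; (x + 105.8)² + (y + 102.0)² = 213.00².
Subtracting pairs of circle equations eliminates x²+y² and gives linear equations (the radical axes):
-300.2 x + 262.4 y = 1810.36
-211.6 x − 204.0 y = -19338.46
Solving the 2×2 system: x ≈ 40.3, y ≈ 53.0 km.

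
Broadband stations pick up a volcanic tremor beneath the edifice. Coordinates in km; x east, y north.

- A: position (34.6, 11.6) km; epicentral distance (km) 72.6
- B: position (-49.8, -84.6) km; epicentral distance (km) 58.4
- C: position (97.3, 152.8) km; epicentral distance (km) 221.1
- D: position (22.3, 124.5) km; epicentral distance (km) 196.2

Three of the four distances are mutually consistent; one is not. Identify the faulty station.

Solve using three stations at a time. Using A, B, C (subtract circle equations pairwise → linear system) gives (x, y) ≈ (-22.8, -32.8).
Distances from that point to each station vs reported:
  A: calculated 72.6 vs reported 72.6 → residual 0.0 km
  B: calculated 58.4 vs reported 58.4 → residual 0.0 km
  C: calculated 221.1 vs reported 221.1 → residual 0.0 km
  D: calculated 163.7 vs reported 196.2 → residual 32.5 km
A, B, C are mutually consistent (residuals ≈ 0); D is off by 32.5 km.

D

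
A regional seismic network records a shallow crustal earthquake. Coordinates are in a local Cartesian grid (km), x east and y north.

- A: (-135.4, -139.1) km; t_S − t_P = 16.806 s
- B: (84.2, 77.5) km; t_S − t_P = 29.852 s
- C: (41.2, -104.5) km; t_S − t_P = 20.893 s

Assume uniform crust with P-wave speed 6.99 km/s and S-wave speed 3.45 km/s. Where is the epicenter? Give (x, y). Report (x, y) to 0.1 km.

(-84.0, -36.8)

Distance from S−P lag: d = Δt · v_P v_S / (v_P − v_S) = Δt · (6.99·3.45)/(6.99−3.45) ≈ 6.8123·Δt.
So d_A = 114.49, d_B = 203.36, d_C = 142.33 km.
Circle about each station: (x + 135.4)² + (y + 139.1)² = 114.49²; (x − 84.2)² + (y − 77.5)² = 203.36²; (x − 41.2)² + (y + 104.5)² = 142.33².
Subtracting the A equation from the B and C equations removes the quadratic terms:
439.2 x + 433.2 y = -52833.41
353.2 x + 69.2 y = -32214.15
Solving the 2×2 system: x ≈ -84.0, y ≈ -36.8 km.
Check against A (with the unrounded x, y): √((x + 135.4)²+(y + 139.1)²) = 114.49 ≈ 114.49 km. ✓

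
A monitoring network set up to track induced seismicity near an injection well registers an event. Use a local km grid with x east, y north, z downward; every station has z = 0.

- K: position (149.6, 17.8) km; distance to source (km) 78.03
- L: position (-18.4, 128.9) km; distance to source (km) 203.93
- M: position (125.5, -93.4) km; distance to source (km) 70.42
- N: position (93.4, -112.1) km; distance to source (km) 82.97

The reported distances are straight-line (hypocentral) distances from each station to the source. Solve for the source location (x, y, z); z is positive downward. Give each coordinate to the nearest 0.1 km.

Each station gives a sphere (x−x_i)² + (y−y_i)² + z² = d_i² (stations at z=0).
Subtracting the K sphere from L and M: z² cancels, leaving linear equations in x and y:
-336.0 x + 222.2 y = -41241.99
-48.2 x − 222.4 y = 2906.51
Solving: x ≈ 99.798, y ≈ -34.698 km (keep extra digits for the depth step; rounded: 99.8, -34.7).
Then from the K sphere: z² = 78.03² − (x − 149.6)² − (y − 17.8)² with x = 99.798, y = -34.698, so z ≈ 29.196 ≈ 29.2 km.

x ≈ 99.8 km, y ≈ -34.7 km, depth ≈ 29.2 km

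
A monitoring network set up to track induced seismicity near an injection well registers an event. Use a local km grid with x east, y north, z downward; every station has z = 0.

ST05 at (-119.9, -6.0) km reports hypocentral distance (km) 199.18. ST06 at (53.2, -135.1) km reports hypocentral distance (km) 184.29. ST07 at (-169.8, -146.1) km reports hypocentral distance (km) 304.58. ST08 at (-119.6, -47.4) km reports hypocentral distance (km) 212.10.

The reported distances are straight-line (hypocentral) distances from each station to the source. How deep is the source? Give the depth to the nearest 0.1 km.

Each station gives a sphere (x−x_i)² + (y−y_i)² + z² = d_i² (stations at z=0).
Subtracting the ST05 sphere from ST06 and ST07: z² cancels, leaving linear equations in x and y:
346.2 x − 258.2 y = 12380.11
-99.8 x − 280.2 y = -17331.06
Solving: x ≈ 64.703, y ≈ 38.807 km (keep extra digits for the depth step; rounded: 64.7, 38.8).
Then from the ST05 sphere: z² = 199.18² − (x + 119.9)² − (y + 6.0)² with x = 64.703, y = 38.807, so z ≈ 59.889 ≈ 59.9 km.
Check against ST08 (with the unrounded solution): distance 212.10 ≈ 212.10 km. ✓

59.9 km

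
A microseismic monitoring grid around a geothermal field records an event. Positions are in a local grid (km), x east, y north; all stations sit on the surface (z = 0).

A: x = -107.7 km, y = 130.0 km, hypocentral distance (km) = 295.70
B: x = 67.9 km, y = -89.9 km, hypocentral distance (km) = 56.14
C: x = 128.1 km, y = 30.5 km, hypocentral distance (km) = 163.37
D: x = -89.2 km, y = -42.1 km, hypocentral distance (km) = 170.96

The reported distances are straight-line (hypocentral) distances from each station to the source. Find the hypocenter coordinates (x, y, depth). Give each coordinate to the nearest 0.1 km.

Each station gives a sphere (x−x_i)² + (y−y_i)² + z² = d_i² (stations at z=0).
Subtracting the A sphere from B and C: z² cancels, leaving linear equations in x and y:
351.2 x − 439.8 y = 68479.92
471.6 x − 199.0 y = 49589.30
Solving: x ≈ 59.495, y ≈ -108.197 km (keep extra digits for the depth step; rounded: 59.5, -108.2).
Then from the A sphere: z² = 295.70² − (x + 107.7)² − (y − 130.0)² with x = 59.495, y = -108.197, so z ≈ 52.407 ≈ 52.4 km.
Check against D (with the unrounded solution): distance 170.95 ≈ 170.96 km. ✓

x ≈ 59.5 km, y ≈ -108.2 km, depth ≈ 52.4 km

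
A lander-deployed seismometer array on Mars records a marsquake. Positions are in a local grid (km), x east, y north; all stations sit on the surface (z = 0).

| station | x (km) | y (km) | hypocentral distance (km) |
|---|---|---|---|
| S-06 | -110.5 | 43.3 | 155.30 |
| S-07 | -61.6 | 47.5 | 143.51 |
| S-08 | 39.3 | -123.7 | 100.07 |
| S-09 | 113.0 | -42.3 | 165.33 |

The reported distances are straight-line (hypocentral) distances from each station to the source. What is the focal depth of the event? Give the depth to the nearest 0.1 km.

Each station gives a sphere (x−x_i)² + (y−y_i)² + z² = d_i² (stations at z=0).
Subtracting the S-06 sphere from S-07 and S-08: z² cancels, leaving linear equations in x and y:
97.8 x + 8.4 y = -4511.36
299.6 x − 334.0 y = 16865.13
Solving: x ≈ -38.802, y ≈ -85.300 km (keep extra digits for the depth step; rounded: -38.8, -85.3).
Then from the S-06 sphere: z² = 155.30² − (x + 110.5)² − (y − 43.3)² with x = -38.802, y = -85.300, so z ≈ 49.392 ≈ 49.4 km.
Check against S-09 (with the unrounded solution): distance 165.33 ≈ 165.33 km. ✓

z ≈ 49.4 km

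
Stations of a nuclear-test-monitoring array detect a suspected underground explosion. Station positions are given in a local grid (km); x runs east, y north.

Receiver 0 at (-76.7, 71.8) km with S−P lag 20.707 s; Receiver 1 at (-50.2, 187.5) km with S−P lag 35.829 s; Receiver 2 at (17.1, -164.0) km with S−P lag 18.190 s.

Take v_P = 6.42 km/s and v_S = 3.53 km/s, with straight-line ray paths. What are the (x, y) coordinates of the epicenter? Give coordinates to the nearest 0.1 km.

(-103.8, -88.3)

Distance from S−P lag: d = Δt · v_P v_S / (v_P − v_S) = Δt · (6.42·3.53)/(6.42−3.53) ≈ 7.8417·Δt.
So d_Receiver 0 = 162.38, d_Receiver 1 = 280.96, d_Receiver 2 = 142.64 km.
Circle about each station: (x + 76.7)² + (y − 71.8)² = 162.38²; (x + 50.2)² + (y − 187.5)² = 280.96²; (x − 17.1)² + (y + 164.0)² = 142.64².
Subtracting pairs of circle equations eliminates x²+y² and gives linear equations (the radical axes):
53.0 x + 231.4 y = -25933.10
187.6 x − 471.6 y = 22171.37
Solving the 2×2 system: x ≈ -103.8, y ≈ -88.3 km.
Check against Receiver 0 (with the unrounded x, y): √((x + 76.7)²+(y − 71.8)²) = 162.37 ≈ 162.38 km. ✓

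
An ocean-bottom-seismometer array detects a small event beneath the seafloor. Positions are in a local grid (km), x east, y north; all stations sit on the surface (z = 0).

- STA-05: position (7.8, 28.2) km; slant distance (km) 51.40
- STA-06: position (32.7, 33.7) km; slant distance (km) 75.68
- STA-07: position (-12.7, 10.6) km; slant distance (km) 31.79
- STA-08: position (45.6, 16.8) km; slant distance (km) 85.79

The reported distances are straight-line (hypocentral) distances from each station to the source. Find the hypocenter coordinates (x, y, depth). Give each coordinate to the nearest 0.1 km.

x ≈ -38.1 km, y ≈ 14.6 km, depth ≈ 18.7 km

Each station gives a sphere (x−x_i)² + (y−y_i)² + z² = d_i² (stations at z=0).
Subtracting the STA-05 sphere from STA-06 and STA-07: z² cancels, leaving linear equations in x and y:
49.8 x + 11.0 y = -1736.60
-41.0 x − 35.2 y = 1048.93
Solving: x ≈ -38.089, y ≈ 14.566 km (keep extra digits for the depth step; rounded: -38.1, 14.6).
Then from the STA-05 sphere: z² = 51.40² − (x − 7.8)² − (y − 28.2)² with x = -38.089, y = 14.566, so z ≈ 18.716 ≈ 18.7 km.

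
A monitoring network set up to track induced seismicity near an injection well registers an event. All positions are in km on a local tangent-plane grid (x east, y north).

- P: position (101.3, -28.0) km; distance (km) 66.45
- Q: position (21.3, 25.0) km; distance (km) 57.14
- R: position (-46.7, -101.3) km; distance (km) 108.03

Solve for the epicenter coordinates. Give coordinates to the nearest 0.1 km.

Circle about each station: (x − 101.3)² + (y + 28.0)² = 66.45²; (x − 21.3)² + (y − 25.0)² = 57.14²; (x + 46.7)² + (y + 101.3)² = 108.03².
Subtracting the P equation from the Q and R equations removes the quadratic terms:
-160.0 x + 106.0 y = -8816.38
-296.0 x − 146.6 y = -5857.99
Solving the 2×2 system: x ≈ 34.9, y ≈ -30.5 km.

(34.9, -30.5)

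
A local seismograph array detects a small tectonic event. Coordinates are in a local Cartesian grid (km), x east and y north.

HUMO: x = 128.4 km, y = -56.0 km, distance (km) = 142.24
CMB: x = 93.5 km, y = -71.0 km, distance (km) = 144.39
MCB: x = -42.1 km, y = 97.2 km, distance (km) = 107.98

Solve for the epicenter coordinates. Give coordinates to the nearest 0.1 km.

(62.4, 70.0)

Circle about each station: (x − 128.4)² + (y + 56.0)² = 142.24²; (x − 93.5)² + (y + 71.0)² = 144.39²; (x + 42.1)² + (y − 97.2)² = 107.98².
Subtracting the HUMO equation from the CMB and MCB equations removes the quadratic terms:
-69.8 x − 30.0 y = -6455.56
-341.0 x + 306.4 y = 170.23
Solving the 2×2 system: x ≈ 62.4, y ≈ 70.0 km.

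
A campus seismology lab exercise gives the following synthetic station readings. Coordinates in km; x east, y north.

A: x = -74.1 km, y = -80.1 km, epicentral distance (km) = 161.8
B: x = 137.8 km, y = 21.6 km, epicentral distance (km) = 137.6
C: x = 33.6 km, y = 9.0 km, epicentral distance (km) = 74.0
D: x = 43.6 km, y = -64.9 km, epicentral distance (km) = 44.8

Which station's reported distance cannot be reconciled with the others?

Solve using three stations at a time. Using A, C, D (subtract circle equations pairwise → linear system) gives (x, y) ≈ (83.9, -45.3).
Distances from that point to each station vs reported:
  A: calculated 161.8 vs reported 161.8 → residual 0.0 km
  B: calculated 85.9 vs reported 137.6 → residual 51.7 km
  C: calculated 74.0 vs reported 74.0 → residual 0.0 km
  D: calculated 44.8 vs reported 44.8 → residual 0.0 km
A, C, D are mutually consistent (residuals ≈ 0); B is off by 51.7 km.

B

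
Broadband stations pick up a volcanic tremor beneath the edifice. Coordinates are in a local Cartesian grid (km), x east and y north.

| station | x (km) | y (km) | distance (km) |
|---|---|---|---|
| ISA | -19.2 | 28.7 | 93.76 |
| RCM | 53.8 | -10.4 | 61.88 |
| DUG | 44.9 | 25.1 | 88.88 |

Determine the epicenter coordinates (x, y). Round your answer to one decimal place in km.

(15.0, -58.6)

Circle about each station: (x + 19.2)² + (y − 28.7)² = 93.76²; (x − 53.8)² + (y + 10.4)² = 61.88²; (x − 44.9)² + (y − 25.1)² = 88.88².
Subtracting pairs of circle equations eliminates x²+y² and gives linear equations (the radical axes):
146.0 x − 78.2 y = 6772.07
128.2 x − 7.2 y = 2344.97
Solving the 2×2 system: x ≈ 15.0, y ≈ -58.6 km.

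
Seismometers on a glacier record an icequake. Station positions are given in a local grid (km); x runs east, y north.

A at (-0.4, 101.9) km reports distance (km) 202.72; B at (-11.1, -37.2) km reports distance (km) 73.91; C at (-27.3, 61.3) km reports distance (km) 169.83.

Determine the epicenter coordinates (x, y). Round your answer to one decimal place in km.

x ≈ 30.2 km, y ≈ -98.5 km

Circle about each station: (x + 0.4)² + (y − 101.9)² = 202.72²; (x + 11.1)² + (y + 37.2)² = 73.91²; (x + 27.3)² + (y − 61.3)² = 169.83².
Subtracting pairs of circle equations eliminates x²+y² and gives linear equations (the radical axes):
-21.4 x − 278.2 y = 26755.99
-53.8 x − 81.2 y = 6372.38
Solving the 2×2 system: x ≈ 30.2, y ≈ -98.5 km.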